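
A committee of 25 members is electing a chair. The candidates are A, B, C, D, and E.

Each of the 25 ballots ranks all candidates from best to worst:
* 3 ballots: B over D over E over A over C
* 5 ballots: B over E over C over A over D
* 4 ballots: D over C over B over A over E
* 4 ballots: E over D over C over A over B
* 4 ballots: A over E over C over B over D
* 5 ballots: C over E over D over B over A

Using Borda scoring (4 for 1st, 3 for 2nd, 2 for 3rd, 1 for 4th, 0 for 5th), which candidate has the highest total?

E

A: 3×1 + 5×1 + 4×1 + 4×1 + 4×4 + 5×0 = 32
B: 3×4 + 5×4 + 4×2 + 4×0 + 4×1 + 5×1 = 49
C: 3×0 + 5×2 + 4×3 + 4×2 + 4×2 + 5×4 = 58
D: 3×3 + 5×0 + 4×4 + 4×3 + 4×0 + 5×2 = 47
E: 3×2 + 5×3 + 4×0 + 4×4 + 4×3 + 5×3 = 64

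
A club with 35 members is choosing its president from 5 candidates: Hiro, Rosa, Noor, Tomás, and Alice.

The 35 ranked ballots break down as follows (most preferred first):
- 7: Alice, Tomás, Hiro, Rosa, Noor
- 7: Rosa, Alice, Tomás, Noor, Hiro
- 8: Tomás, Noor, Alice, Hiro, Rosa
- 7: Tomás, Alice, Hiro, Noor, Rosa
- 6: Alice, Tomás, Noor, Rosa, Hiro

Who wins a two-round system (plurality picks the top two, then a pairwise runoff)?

Alice

Round 1 first-place votes: Hiro 0, Rosa 7, Noor 0, Tomás 15, Alice 13. Tomás and Alice advance.
Runoff: Tomás is ranked above Alice on 15 ballots, Alice above Tomás on 20.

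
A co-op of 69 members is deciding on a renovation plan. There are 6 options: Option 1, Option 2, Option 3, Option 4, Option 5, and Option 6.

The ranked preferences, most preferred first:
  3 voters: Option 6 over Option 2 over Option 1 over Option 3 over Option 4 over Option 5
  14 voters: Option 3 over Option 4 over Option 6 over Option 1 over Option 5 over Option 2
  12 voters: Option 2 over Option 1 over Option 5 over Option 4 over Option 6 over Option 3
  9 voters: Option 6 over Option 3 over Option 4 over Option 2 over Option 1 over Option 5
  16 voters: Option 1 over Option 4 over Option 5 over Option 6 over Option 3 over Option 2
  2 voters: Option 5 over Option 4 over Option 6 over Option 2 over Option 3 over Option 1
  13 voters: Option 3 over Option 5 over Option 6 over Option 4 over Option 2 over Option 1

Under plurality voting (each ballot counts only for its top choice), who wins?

First-place votes: Option 1 16, Option 2 12, Option 3 27, Option 4 0, Option 5 2, Option 6 12.

Option 3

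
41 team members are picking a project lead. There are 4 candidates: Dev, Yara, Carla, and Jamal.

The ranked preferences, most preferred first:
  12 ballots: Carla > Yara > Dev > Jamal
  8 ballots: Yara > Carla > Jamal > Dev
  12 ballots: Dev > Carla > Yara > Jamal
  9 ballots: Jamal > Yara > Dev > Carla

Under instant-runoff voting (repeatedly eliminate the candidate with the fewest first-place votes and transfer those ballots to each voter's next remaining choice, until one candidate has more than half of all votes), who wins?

Dev

Round 1: Dev 12, Yara 8, Carla 12, Jamal 9. Yara eliminated.
Round 2: Dev 12, Carla 20, Jamal 9. Jamal eliminated.
Round 3: Dev 21, Carla 20. Dev has a majority (≥21).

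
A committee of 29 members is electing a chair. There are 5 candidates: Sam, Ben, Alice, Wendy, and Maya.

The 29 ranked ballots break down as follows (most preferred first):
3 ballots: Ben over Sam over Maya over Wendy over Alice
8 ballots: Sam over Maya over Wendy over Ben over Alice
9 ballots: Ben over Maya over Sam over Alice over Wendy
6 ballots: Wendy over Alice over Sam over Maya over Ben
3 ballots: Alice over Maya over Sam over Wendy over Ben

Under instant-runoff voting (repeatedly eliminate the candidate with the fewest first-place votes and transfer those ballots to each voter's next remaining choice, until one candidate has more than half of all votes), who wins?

Sam

Round 1: Sam 8, Ben 12, Alice 3, Wendy 6, Maya 0. Maya eliminated.
Round 2: Sam 8, Ben 12, Alice 3, Wendy 6. Alice eliminated.
Round 3: Sam 11, Ben 12, Wendy 6. Wendy eliminated.
Round 4: Sam 17, Ben 12. Sam has a majority (≥15).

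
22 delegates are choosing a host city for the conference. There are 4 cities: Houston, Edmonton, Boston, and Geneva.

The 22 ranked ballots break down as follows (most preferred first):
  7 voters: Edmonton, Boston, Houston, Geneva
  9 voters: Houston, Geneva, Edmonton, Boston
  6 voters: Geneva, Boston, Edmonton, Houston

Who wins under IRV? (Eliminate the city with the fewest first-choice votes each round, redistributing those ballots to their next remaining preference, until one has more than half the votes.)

Round 1: Houston 9, Edmonton 7, Boston 0, Geneva 6. Boston eliminated.
Round 2: Houston 9, Edmonton 7, Geneva 6. Geneva eliminated.
Round 3: Houston 9, Edmonton 13. Edmonton has a majority (≥12).

Edmonton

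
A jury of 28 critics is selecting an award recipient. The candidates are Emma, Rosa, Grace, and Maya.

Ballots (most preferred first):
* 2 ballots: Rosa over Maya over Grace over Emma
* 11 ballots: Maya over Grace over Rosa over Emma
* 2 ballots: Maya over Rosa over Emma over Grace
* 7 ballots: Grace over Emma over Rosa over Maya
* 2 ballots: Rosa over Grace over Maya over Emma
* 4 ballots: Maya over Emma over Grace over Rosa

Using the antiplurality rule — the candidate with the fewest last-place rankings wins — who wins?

Last-place votes: Emma 15, Rosa 4, Grace 2, Maya 7.

Grace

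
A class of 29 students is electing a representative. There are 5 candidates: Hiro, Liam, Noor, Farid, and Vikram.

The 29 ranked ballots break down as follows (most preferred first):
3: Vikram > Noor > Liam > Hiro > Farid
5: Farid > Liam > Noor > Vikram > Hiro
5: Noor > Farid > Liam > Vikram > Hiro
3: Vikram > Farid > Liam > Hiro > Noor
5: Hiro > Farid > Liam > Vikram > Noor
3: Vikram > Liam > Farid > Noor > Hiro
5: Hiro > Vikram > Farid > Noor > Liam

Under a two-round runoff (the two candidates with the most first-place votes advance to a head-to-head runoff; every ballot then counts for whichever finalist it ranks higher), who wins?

Vikram

Round 1 first-place votes: Hiro 10, Liam 0, Noor 5, Farid 5, Vikram 9. Hiro and Vikram advance.
Runoff: Hiro is ranked above Vikram on 10 ballots, Vikram above Hiro on 19.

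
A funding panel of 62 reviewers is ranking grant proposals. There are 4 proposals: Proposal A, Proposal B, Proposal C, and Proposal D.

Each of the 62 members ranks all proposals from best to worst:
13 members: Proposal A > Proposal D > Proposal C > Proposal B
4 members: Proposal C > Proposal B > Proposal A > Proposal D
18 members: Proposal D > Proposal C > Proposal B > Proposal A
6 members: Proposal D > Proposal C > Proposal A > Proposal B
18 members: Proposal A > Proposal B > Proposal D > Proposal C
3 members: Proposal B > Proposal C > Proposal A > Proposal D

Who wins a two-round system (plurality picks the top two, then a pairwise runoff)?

Proposal A

Round 1 first-place votes: Proposal A 31, Proposal B 3, Proposal C 4, Proposal D 24. Proposal A and Proposal D advance.
Runoff: Proposal A is ranked above Proposal D on 38 ballots, Proposal D above Proposal A on 24.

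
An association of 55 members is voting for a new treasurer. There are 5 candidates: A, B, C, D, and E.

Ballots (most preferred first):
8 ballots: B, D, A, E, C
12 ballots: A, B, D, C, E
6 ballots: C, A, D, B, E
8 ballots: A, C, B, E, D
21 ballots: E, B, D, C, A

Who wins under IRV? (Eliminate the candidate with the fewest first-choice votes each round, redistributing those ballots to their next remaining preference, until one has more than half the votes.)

A

Round 1: A 20, B 8, C 6, D 0, E 21. D eliminated.
Round 2: A 20, B 8, C 6, E 21. C eliminated.
Round 3: A 26, B 8, E 21. B eliminated.
Round 4: A 34, E 21. A has a majority (≥28).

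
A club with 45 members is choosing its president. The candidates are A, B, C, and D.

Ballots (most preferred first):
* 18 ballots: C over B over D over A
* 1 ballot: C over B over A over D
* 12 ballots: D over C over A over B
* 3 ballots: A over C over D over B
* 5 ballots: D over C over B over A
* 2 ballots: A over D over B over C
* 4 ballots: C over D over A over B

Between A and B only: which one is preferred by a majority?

A is ranked above B on 21 ballots; B above A on 24.

B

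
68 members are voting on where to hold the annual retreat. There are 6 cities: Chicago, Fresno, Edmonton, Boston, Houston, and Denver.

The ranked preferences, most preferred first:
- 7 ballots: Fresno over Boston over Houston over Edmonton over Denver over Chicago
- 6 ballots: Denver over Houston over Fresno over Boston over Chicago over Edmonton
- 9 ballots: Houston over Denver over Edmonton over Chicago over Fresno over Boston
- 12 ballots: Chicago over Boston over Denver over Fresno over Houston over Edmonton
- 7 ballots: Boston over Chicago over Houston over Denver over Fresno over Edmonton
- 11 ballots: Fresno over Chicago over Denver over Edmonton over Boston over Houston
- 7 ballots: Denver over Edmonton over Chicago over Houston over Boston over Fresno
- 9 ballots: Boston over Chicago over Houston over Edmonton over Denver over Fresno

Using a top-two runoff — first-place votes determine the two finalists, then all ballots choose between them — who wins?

Round 1 first-place votes: Chicago 12, Fresno 18, Edmonton 0, Boston 16, Houston 9, Denver 13. Fresno and Boston advance.
Runoff: Fresno is ranked above Boston on 33 ballots, Boston above Fresno on 35.

Boston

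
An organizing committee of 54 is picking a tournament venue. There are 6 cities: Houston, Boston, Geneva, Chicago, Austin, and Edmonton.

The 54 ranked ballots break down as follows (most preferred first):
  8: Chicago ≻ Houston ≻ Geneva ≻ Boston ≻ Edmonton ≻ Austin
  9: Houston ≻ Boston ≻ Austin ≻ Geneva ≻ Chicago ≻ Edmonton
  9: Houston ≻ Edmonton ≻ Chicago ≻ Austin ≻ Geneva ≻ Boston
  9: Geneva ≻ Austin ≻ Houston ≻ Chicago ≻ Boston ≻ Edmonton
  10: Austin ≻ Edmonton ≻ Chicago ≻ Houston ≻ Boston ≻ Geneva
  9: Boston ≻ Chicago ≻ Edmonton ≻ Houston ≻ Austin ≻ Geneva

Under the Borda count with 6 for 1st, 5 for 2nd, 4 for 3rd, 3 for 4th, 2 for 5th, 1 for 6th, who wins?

Houston

Houston: 8×5 + 9×6 + 9×6 + 9×4 + 10×3 + 9×3 = 241
Boston: 8×3 + 9×5 + 9×1 + 9×2 + 10×2 + 9×6 = 170
Geneva: 8×4 + 9×3 + 9×2 + 9×6 + 10×1 + 9×1 = 150
Chicago: 8×6 + 9×2 + 9×4 + 9×3 + 10×4 + 9×5 = 214
Austin: 8×1 + 9×4 + 9×3 + 9×5 + 10×6 + 9×2 = 194
Edmonton: 8×2 + 9×1 + 9×5 + 9×1 + 10×5 + 9×4 = 165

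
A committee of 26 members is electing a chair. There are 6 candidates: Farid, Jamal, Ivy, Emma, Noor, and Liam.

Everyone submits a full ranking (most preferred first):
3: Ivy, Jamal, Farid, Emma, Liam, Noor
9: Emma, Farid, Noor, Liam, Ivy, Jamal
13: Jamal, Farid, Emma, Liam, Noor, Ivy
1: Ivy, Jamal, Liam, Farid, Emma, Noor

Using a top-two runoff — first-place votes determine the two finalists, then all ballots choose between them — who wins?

Round 1 first-place votes: Farid 0, Jamal 13, Ivy 4, Emma 9, Noor 0, Liam 0. Jamal and Emma advance.
Runoff: Jamal is ranked above Emma on 17 ballots, Emma above Jamal on 9.

Jamal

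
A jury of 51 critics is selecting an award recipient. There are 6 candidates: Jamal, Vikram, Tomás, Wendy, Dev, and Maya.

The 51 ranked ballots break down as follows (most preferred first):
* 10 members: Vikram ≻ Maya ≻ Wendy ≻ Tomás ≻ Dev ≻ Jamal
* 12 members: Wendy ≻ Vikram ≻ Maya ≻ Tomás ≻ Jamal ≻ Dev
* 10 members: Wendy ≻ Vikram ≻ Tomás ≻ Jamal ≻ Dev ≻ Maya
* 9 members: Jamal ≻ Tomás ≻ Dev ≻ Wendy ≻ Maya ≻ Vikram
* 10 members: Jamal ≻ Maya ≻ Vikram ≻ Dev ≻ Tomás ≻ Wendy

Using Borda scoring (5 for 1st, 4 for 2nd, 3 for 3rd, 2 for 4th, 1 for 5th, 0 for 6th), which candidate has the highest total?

Vikram

Jamal: 10×0 + 12×1 + 10×2 + 9×5 + 10×5 = 127
Vikram: 10×5 + 12×4 + 10×4 + 9×0 + 10×3 = 168
Tomás: 10×2 + 12×2 + 10×3 + 9×4 + 10×1 = 120
Wendy: 10×3 + 12×5 + 10×5 + 9×2 + 10×0 = 158
Dev: 10×1 + 12×0 + 10×1 + 9×3 + 10×2 = 67
Maya: 10×4 + 12×3 + 10×0 + 9×1 + 10×4 = 125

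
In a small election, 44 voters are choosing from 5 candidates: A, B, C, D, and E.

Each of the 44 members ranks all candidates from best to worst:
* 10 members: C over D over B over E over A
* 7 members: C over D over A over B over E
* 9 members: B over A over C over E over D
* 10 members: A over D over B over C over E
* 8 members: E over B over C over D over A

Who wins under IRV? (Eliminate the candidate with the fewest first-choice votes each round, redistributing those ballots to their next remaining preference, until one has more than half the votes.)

B

Round 1: A 10, B 9, C 17, D 0, E 8. D eliminated.
Round 2: A 10, B 9, C 17, E 8. E eliminated.
Round 3: A 10, B 17, C 17. A eliminated.
Round 4: B 27, C 17. B has a majority (≥23).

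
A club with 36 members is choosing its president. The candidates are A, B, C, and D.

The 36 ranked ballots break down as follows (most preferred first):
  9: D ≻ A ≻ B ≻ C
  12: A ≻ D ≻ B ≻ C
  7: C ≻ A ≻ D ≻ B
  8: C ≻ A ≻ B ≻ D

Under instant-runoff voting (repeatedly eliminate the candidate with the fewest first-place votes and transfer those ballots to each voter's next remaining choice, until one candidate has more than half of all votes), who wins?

Round 1: A 12, B 0, C 15, D 9. B eliminated.
Round 2: A 12, C 15, D 9. D eliminated.
Round 3: A 21, C 15. A has a majority (≥19).

A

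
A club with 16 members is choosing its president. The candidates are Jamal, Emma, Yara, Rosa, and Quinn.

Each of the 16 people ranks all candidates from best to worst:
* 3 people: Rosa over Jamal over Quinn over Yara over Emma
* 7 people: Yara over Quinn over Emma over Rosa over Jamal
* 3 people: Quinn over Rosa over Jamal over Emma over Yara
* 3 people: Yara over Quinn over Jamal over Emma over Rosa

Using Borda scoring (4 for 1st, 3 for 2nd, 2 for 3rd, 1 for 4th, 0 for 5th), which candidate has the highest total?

Quinn

Jamal: 3×3 + 7×0 + 3×2 + 3×2 = 21
Emma: 3×0 + 7×2 + 3×1 + 3×1 = 20
Yara: 3×1 + 7×4 + 3×0 + 3×4 = 43
Rosa: 3×4 + 7×1 + 3×3 + 3×0 = 28
Quinn: 3×2 + 7×3 + 3×4 + 3×3 = 48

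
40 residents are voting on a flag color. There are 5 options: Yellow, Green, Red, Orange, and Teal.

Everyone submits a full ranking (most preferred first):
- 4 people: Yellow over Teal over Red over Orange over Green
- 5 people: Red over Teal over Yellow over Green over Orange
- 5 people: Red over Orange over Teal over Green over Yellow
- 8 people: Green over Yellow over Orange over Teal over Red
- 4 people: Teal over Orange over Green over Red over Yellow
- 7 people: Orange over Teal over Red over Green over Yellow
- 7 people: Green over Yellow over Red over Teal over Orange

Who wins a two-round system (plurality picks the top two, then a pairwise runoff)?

Round 1 first-place votes: Yellow 4, Green 15, Red 10, Orange 7, Teal 4. Green and Red advance.
Runoff: Green is ranked above Red on 19 ballots, Red above Green on 21.

Red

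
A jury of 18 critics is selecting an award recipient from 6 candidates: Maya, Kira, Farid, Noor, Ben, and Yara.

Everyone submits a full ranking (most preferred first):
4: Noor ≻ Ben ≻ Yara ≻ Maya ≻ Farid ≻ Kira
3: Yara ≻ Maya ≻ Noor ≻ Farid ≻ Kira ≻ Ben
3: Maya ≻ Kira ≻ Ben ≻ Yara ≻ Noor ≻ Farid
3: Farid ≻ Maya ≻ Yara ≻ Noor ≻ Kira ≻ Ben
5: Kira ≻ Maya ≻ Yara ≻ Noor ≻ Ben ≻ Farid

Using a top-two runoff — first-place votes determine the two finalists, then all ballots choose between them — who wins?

Noor

Round 1 first-place votes: Maya 3, Kira 5, Farid 3, Noor 4, Ben 0, Yara 3. Kira and Noor advance.
Runoff: Kira is ranked above Noor on 8 ballots, Noor above Kira on 10.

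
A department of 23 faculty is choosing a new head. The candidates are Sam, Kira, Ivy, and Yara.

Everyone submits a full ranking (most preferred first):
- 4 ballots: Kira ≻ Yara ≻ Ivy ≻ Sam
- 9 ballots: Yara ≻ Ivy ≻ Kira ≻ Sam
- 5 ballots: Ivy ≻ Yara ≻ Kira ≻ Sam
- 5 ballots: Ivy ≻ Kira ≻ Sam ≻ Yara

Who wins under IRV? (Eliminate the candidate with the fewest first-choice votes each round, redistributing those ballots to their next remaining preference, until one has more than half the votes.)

Round 1: Sam 0, Kira 4, Ivy 10, Yara 9. Sam eliminated.
Round 2: Kira 4, Ivy 10, Yara 9. Kira eliminated.
Round 3: Ivy 10, Yara 13. Yara has a majority (≥12).

Yara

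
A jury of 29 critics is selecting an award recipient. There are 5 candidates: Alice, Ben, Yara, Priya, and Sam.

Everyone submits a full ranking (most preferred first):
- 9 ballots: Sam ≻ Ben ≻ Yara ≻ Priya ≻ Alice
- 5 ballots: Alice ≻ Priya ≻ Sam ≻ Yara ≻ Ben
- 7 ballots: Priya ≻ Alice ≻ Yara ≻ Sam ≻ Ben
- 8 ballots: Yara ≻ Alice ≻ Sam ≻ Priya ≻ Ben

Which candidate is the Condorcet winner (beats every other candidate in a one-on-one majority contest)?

Yara vs Alice: 17–12
Yara vs Ben: 20–9
Yara vs Priya: 17–12
Yara vs Sam: 15–14
Yara beats every other candidate.

Yara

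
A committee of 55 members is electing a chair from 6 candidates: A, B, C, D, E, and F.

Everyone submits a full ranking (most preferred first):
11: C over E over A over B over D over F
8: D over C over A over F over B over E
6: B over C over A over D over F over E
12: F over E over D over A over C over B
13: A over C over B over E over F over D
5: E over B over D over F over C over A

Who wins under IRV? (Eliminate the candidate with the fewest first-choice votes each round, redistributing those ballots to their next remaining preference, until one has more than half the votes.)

Round 1: A 13, B 6, C 11, D 8, E 5, F 12. E eliminated.
Round 2: A 13, B 11, C 11, D 8, F 12. D eliminated.
Round 3: A 13, B 11, C 19, F 12. B eliminated.
Round 4: A 13, C 25, F 17. A eliminated.
Round 5: C 38, F 17. C has a majority (≥28).

C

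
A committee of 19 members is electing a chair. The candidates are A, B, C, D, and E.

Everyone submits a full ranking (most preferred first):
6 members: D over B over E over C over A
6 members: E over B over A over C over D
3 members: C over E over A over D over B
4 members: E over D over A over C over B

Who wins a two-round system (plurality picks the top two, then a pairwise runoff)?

E

Round 1 first-place votes: A 0, B 0, C 3, D 6, E 10. E and D advance.
Runoff: E is ranked above D on 13 ballots, D above E on 6.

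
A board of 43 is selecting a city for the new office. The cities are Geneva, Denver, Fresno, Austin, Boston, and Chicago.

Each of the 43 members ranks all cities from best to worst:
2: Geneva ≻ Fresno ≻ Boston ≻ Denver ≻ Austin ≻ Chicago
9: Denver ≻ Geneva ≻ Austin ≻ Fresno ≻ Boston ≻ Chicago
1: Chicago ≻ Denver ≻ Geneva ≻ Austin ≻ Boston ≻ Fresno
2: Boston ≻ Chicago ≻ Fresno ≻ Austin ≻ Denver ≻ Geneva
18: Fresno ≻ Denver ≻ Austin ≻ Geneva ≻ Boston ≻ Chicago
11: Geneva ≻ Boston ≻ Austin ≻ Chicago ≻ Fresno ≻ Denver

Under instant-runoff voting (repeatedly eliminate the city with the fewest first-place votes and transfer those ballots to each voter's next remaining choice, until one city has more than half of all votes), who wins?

Geneva

Round 1: Geneva 13, Denver 9, Fresno 18, Austin 0, Boston 2, Chicago 1. Austin eliminated.
Round 2: Geneva 13, Denver 9, Fresno 18, Boston 2, Chicago 1. Chicago eliminated.
Round 3: Geneva 13, Denver 10, Fresno 18, Boston 2. Boston eliminated.
Round 4: Geneva 13, Denver 10, Fresno 20. Denver eliminated.
Round 5: Geneva 23, Fresno 20. Geneva has a majority (≥22).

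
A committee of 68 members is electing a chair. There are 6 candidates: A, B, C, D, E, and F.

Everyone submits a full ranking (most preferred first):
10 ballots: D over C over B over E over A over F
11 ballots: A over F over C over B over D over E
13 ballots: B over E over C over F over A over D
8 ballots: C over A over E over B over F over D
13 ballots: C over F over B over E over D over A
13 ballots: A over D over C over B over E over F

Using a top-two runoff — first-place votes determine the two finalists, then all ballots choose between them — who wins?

C

Round 1 first-place votes: A 24, B 13, C 21, D 10, E 0, F 0. A and C advance.
Runoff: A is ranked above C on 24 ballots, C above A on 44.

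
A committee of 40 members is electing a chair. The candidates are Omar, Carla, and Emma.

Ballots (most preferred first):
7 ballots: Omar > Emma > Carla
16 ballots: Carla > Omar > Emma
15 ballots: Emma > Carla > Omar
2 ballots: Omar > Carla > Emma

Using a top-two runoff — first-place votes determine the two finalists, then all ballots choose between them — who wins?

Emma

Round 1 first-place votes: Omar 9, Carla 16, Emma 15. Carla and Emma advance.
Runoff: Carla is ranked above Emma on 18 ballots, Emma above Carla on 22.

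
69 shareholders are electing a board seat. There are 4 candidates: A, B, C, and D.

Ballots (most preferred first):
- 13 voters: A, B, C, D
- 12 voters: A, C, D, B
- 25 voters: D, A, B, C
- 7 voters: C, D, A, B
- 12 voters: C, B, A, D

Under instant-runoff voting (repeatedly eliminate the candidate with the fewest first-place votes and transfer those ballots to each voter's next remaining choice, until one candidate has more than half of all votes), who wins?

Round 1: A 25, B 0, C 19, D 25. B eliminated.
Round 2: A 25, C 19, D 25. C eliminated.
Round 3: A 37, D 32. A has a majority (≥35).

A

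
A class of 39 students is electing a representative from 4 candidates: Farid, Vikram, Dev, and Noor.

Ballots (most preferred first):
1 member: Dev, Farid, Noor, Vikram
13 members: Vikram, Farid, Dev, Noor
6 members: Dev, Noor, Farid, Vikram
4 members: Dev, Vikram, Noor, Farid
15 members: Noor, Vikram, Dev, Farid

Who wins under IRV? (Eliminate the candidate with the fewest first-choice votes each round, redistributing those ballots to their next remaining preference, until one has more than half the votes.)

Round 1: Farid 0, Vikram 13, Dev 11, Noor 15. Farid eliminated.
Round 2: Vikram 13, Dev 11, Noor 15. Dev eliminated.
Round 3: Vikram 17, Noor 22. Noor has a majority (≥20).

Noor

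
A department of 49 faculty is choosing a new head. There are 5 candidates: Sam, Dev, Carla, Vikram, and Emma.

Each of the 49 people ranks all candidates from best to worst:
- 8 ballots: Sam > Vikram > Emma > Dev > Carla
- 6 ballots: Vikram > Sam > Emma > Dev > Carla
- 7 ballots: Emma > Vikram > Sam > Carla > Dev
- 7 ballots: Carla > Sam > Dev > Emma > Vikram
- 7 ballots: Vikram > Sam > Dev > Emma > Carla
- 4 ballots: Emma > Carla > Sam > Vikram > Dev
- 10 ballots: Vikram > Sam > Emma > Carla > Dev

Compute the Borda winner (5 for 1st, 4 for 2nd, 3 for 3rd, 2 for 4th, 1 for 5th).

Sam: 8×5 + 6×4 + 7×3 + 7×4 + 7×4 + 4×3 + 10×4 = 193
Dev: 8×2 + 6×2 + 7×1 + 7×3 + 7×3 + 4×1 + 10×1 = 91
Carla: 8×1 + 6×1 + 7×2 + 7×5 + 7×1 + 4×4 + 10×2 = 106
Vikram: 8×4 + 6×5 + 7×4 + 7×1 + 7×5 + 4×2 + 10×5 = 190
Emma: 8×3 + 6×3 + 7×5 + 7×2 + 7×2 + 4×5 + 10×3 = 155

Sam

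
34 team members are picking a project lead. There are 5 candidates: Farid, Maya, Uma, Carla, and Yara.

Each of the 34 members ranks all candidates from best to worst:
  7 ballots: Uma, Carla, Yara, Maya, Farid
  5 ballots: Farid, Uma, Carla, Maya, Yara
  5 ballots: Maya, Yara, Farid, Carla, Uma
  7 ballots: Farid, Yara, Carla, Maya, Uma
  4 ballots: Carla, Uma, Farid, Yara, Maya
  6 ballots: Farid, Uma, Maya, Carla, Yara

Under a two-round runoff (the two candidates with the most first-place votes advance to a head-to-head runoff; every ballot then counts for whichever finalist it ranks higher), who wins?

Farid

Round 1 first-place votes: Farid 18, Maya 5, Uma 7, Carla 4, Yara 0. Farid and Uma advance.
Runoff: Farid is ranked above Uma on 23 ballots, Uma above Farid on 11.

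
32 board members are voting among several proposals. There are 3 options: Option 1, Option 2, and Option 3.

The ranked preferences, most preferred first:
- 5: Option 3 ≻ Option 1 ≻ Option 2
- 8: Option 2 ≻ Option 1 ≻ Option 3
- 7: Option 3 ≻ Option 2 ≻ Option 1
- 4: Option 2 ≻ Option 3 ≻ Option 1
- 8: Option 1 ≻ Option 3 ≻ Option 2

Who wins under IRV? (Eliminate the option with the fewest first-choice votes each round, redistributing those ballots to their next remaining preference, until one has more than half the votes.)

Option 3

Round 1: Option 1 8, Option 2 12, Option 3 12. Option 1 eliminated.
Round 2: Option 2 12, Option 3 20. Option 3 has a majority (≥17).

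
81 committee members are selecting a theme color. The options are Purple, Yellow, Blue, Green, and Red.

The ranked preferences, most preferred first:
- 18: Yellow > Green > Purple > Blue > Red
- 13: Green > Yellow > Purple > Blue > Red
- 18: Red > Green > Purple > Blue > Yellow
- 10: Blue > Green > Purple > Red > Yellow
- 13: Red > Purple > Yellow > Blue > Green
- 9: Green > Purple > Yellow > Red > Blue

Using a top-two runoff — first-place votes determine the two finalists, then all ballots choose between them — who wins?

Green

Round 1 first-place votes: Purple 0, Yellow 18, Blue 10, Green 22, Red 31. Red and Green advance.
Runoff: Red is ranked above Green on 31 ballots, Green above Red on 50.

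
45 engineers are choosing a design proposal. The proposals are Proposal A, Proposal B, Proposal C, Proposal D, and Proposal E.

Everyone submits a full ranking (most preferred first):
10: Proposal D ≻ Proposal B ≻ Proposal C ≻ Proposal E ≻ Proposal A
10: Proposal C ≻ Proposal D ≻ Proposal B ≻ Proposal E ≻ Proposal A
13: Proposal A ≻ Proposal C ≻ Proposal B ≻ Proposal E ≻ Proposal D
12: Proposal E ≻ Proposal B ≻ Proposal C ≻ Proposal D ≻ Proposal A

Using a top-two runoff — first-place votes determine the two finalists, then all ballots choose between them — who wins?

Proposal E

Round 1 first-place votes: Proposal A 13, Proposal B 0, Proposal C 10, Proposal D 10, Proposal E 12. Proposal A and Proposal E advance.
Runoff: Proposal A is ranked above Proposal E on 13 ballots, Proposal E above Proposal A on 32.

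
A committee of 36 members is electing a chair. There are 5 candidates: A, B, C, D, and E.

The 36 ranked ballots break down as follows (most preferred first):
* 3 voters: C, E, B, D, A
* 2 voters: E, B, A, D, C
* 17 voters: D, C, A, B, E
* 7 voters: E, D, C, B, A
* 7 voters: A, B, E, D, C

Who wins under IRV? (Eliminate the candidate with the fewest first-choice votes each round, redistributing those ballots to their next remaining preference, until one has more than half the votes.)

E

Round 1: A 7, B 0, C 3, D 17, E 9. B eliminated.
Round 2: A 7, C 3, D 17, E 9. C eliminated.
Round 3: A 7, D 17, E 12. A eliminated.
Round 4: D 17, E 19. E has a majority (≥19).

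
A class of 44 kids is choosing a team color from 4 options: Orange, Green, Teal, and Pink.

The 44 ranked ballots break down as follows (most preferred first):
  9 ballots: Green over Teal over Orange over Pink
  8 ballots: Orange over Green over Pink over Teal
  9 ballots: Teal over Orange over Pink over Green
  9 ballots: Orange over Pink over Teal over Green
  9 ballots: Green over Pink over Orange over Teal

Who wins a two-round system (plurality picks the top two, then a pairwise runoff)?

Orange

Round 1 first-place votes: Orange 17, Green 18, Teal 9, Pink 0. Green and Orange advance.
Runoff: Green is ranked above Orange on 18 ballots, Orange above Green on 26.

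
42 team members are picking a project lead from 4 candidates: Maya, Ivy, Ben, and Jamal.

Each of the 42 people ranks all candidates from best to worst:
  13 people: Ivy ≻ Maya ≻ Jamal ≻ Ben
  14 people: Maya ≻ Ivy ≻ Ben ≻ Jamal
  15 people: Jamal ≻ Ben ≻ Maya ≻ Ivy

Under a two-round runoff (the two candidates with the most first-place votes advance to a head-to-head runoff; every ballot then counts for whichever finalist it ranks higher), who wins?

Round 1 first-place votes: Maya 14, Ivy 13, Ben 0, Jamal 15. Jamal and Maya advance.
Runoff: Jamal is ranked above Maya on 15 ballots, Maya above Jamal on 27.

Maya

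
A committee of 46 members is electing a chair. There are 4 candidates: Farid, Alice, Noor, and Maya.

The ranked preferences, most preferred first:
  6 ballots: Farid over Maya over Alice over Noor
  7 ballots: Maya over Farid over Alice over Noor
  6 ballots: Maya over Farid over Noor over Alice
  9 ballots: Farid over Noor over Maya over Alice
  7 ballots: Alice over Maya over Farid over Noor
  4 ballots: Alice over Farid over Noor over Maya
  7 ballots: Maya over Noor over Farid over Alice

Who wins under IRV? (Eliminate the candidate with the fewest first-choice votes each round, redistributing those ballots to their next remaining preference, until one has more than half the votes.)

Round 1: Farid 15, Alice 11, Noor 0, Maya 20. Noor eliminated.
Round 2: Farid 15, Alice 11, Maya 20. Alice eliminated.
Round 3: Farid 19, Maya 27. Maya has a majority (≥24).

Maya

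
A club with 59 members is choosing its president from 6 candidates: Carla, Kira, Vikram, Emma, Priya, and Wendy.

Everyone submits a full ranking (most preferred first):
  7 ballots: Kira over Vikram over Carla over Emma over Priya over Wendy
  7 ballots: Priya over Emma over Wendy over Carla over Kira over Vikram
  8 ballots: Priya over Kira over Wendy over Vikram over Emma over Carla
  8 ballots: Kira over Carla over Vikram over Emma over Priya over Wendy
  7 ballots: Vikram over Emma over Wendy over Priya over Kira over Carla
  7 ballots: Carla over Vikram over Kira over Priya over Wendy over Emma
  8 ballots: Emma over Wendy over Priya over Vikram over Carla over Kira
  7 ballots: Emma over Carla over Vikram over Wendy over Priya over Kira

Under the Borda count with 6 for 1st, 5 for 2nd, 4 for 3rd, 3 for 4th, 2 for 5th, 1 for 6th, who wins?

Carla: 7×4 + 7×3 + 8×1 + 8×5 + 7×1 + 7×6 + 8×2 + 7×5 = 197
Kira: 7×6 + 7×2 + 8×5 + 8×6 + 7×2 + 7×4 + 8×1 + 7×1 = 201
Vikram: 7×5 + 7×1 + 8×3 + 8×4 + 7×6 + 7×5 + 8×3 + 7×4 = 227
Emma: 7×3 + 7×5 + 8×2 + 8×3 + 7×5 + 7×1 + 8×6 + 7×6 = 228
Priya: 7×2 + 7×6 + 8×6 + 8×2 + 7×3 + 7×3 + 8×4 + 7×2 = 208
Wendy: 7×1 + 7×4 + 8×4 + 8×1 + 7×4 + 7×2 + 8×5 + 7×3 = 178

Emma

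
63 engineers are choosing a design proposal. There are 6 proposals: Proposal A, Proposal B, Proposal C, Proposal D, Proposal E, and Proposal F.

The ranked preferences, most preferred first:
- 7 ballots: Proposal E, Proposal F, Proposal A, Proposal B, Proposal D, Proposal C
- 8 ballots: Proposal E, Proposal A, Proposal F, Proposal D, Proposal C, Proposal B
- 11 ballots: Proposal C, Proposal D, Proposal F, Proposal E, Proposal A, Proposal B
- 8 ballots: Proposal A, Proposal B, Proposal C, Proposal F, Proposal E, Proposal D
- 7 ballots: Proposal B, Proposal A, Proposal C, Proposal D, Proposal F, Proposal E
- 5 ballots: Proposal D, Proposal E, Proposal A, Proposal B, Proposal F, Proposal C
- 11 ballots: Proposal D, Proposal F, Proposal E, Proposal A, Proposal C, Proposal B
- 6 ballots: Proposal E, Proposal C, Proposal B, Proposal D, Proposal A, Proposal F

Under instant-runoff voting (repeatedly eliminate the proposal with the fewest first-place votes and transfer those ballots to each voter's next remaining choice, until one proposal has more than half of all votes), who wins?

Proposal D

Round 1: Proposal A 8, Proposal B 7, Proposal C 11, Proposal D 16, Proposal E 21, Proposal F 0. Proposal F eliminated.
Round 2: Proposal A 8, Proposal B 7, Proposal C 11, Proposal D 16, Proposal E 21. Proposal B eliminated.
Round 3: Proposal A 15, Proposal C 11, Proposal D 16, Proposal E 21. Proposal C eliminated.
Round 4: Proposal A 15, Proposal D 27, Proposal E 21. Proposal A eliminated.
Round 5: Proposal D 34, Proposal E 29. Proposal D has a majority (≥32).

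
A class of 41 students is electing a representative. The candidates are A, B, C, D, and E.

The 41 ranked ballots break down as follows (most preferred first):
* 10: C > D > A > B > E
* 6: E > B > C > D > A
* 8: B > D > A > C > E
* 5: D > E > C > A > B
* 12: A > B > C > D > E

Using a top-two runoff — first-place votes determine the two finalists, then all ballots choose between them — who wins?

Round 1 first-place votes: A 12, B 8, C 10, D 5, E 6. A and C advance.
Runoff: A is ranked above C on 20 ballots, C above A on 21.

C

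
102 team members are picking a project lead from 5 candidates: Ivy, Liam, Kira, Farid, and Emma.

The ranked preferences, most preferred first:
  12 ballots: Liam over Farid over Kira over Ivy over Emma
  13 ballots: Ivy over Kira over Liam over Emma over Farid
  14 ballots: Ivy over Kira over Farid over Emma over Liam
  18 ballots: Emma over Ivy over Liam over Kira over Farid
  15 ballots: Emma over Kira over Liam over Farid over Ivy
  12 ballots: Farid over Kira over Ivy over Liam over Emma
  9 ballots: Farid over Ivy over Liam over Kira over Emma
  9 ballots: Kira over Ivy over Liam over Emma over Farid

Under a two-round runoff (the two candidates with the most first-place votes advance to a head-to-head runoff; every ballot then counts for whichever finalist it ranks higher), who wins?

Round 1 first-place votes: Ivy 27, Liam 12, Kira 9, Farid 21, Emma 33. Emma and Ivy advance.
Runoff: Emma is ranked above Ivy on 33 ballots, Ivy above Emma on 69.

Ivy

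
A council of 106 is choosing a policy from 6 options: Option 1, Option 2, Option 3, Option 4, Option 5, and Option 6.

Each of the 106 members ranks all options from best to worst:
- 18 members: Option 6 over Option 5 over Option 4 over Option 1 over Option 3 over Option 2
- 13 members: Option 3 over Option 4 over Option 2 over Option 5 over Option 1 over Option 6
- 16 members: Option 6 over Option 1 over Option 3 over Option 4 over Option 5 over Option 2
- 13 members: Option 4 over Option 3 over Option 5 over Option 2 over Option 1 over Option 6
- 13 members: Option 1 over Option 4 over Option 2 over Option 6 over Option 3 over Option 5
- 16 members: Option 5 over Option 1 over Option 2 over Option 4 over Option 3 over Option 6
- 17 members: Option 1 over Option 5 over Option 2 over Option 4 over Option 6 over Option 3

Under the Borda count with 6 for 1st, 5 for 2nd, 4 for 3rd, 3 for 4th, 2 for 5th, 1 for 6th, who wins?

Option 1: 18×3 + 13×2 + 16×5 + 13×2 + 13×6 + 16×5 + 17×6 = 446
Option 2: 18×1 + 13×4 + 16×1 + 13×3 + 13×4 + 16×4 + 17×4 = 309
Option 3: 18×2 + 13×6 + 16×4 + 13×5 + 13×2 + 16×2 + 17×1 = 318
Option 4: 18×4 + 13×5 + 16×3 + 13×6 + 13×5 + 16×3 + 17×3 = 427
Option 5: 18×5 + 13×3 + 16×2 + 13×4 + 13×1 + 16×6 + 17×5 = 407
Option 6: 18×6 + 13×1 + 16×6 + 13×1 + 13×3 + 16×1 + 17×2 = 319

Option 1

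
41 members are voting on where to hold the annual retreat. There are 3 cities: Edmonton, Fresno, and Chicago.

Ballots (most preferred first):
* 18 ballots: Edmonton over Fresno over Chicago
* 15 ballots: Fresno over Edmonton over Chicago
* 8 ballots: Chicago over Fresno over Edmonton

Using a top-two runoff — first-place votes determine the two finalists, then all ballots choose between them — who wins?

Round 1 first-place votes: Edmonton 18, Fresno 15, Chicago 8. Edmonton and Fresno advance.
Runoff: Edmonton is ranked above Fresno on 18 ballots, Fresno above Edmonton on 23.

Fresno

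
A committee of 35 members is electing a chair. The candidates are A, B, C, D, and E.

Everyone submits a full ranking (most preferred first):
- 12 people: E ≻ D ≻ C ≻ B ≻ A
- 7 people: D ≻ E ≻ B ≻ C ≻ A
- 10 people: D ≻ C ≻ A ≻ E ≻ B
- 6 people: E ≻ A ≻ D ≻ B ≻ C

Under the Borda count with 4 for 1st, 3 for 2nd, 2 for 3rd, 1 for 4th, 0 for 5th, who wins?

D

A: 12×0 + 7×0 + 10×2 + 6×3 = 38
B: 12×1 + 7×2 + 10×0 + 6×1 = 32
C: 12×2 + 7×1 + 10×3 + 6×0 = 61
D: 12×3 + 7×4 + 10×4 + 6×2 = 116
E: 12×4 + 7×3 + 10×1 + 6×4 = 103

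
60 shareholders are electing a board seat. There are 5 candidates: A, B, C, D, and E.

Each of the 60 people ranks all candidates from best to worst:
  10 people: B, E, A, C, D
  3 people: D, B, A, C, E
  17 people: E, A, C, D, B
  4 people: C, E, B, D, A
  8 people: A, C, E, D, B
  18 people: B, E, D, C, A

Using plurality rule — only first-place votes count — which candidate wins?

B

First-place votes: A 8, B 28, C 4, D 3, E 17.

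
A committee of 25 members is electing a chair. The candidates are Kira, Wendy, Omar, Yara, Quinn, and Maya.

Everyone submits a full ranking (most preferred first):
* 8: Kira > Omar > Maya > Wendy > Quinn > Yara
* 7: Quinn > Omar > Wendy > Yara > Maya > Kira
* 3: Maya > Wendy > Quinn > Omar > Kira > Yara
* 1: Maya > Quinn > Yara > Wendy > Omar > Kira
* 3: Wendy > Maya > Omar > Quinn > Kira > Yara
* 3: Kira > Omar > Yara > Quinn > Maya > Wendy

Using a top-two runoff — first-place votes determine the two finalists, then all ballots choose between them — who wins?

Round 1 first-place votes: Kira 11, Wendy 3, Omar 0, Yara 0, Quinn 7, Maya 4. Kira and Quinn advance.
Runoff: Kira is ranked above Quinn on 11 ballots, Quinn above Kira on 14.

Quinn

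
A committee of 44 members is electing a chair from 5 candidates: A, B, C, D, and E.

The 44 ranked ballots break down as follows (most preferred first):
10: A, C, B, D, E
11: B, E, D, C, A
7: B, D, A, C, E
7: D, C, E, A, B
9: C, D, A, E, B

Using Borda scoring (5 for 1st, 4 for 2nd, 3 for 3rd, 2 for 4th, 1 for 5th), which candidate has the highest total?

D

A: 10×5 + 11×1 + 7×3 + 7×2 + 9×3 = 123
B: 10×3 + 11×5 + 7×5 + 7×1 + 9×1 = 136
C: 10×4 + 11×2 + 7×2 + 7×4 + 9×5 = 149
D: 10×2 + 11×3 + 7×4 + 7×5 + 9×4 = 152
E: 10×1 + 11×4 + 7×1 + 7×3 + 9×2 = 100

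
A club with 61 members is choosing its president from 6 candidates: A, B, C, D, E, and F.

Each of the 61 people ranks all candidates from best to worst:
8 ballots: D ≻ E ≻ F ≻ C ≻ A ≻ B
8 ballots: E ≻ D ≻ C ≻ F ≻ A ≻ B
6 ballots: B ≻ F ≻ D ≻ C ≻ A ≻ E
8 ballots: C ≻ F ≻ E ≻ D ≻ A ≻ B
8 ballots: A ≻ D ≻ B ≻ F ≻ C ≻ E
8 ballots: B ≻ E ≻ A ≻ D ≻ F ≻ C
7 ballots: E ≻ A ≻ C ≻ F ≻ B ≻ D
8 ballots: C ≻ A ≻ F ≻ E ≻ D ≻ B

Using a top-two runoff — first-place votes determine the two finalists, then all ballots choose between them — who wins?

Round 1 first-place votes: A 8, B 14, C 16, D 8, E 15, F 0. C and E advance.
Runoff: C is ranked above E on 30 ballots, E above C on 31.

E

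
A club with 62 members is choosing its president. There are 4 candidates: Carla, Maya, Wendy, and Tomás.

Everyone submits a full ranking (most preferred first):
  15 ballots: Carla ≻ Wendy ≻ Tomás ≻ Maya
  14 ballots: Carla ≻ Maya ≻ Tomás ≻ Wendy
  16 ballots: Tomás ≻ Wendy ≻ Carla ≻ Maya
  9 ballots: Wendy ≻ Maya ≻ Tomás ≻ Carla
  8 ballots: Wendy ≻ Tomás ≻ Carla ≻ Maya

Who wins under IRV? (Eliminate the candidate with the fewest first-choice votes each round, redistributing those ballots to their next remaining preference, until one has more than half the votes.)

Wendy

Round 1: Carla 29, Maya 0, Wendy 17, Tomás 16. Maya eliminated.
Round 2: Carla 29, Wendy 17, Tomás 16. Tomás eliminated.
Round 3: Carla 29, Wendy 33. Wendy has a majority (≥32).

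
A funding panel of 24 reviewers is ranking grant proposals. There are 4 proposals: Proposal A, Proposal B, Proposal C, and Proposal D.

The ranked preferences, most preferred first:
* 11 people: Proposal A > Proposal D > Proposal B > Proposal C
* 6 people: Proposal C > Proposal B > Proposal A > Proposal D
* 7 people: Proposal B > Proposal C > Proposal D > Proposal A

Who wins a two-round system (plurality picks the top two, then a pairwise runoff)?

Round 1 first-place votes: Proposal A 11, Proposal B 7, Proposal C 6, Proposal D 0. Proposal A and Proposal B advance.
Runoff: Proposal A is ranked above Proposal B on 11 ballots, Proposal B above Proposal A on 13.

Proposal B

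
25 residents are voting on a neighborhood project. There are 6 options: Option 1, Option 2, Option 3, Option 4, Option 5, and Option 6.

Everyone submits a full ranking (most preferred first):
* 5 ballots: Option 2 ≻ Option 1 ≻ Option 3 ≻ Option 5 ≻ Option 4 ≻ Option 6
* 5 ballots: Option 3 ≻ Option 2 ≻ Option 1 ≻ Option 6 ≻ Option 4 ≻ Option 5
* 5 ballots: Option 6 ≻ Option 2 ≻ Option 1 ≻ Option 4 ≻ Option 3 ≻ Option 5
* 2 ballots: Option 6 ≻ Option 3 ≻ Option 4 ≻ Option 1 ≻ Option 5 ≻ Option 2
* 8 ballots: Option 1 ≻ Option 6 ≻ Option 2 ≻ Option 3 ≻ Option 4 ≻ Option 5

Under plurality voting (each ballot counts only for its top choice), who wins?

Option 1

First-place votes: Option 1 8, Option 2 5, Option 3 5, Option 4 0, Option 5 0, Option 6 7.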